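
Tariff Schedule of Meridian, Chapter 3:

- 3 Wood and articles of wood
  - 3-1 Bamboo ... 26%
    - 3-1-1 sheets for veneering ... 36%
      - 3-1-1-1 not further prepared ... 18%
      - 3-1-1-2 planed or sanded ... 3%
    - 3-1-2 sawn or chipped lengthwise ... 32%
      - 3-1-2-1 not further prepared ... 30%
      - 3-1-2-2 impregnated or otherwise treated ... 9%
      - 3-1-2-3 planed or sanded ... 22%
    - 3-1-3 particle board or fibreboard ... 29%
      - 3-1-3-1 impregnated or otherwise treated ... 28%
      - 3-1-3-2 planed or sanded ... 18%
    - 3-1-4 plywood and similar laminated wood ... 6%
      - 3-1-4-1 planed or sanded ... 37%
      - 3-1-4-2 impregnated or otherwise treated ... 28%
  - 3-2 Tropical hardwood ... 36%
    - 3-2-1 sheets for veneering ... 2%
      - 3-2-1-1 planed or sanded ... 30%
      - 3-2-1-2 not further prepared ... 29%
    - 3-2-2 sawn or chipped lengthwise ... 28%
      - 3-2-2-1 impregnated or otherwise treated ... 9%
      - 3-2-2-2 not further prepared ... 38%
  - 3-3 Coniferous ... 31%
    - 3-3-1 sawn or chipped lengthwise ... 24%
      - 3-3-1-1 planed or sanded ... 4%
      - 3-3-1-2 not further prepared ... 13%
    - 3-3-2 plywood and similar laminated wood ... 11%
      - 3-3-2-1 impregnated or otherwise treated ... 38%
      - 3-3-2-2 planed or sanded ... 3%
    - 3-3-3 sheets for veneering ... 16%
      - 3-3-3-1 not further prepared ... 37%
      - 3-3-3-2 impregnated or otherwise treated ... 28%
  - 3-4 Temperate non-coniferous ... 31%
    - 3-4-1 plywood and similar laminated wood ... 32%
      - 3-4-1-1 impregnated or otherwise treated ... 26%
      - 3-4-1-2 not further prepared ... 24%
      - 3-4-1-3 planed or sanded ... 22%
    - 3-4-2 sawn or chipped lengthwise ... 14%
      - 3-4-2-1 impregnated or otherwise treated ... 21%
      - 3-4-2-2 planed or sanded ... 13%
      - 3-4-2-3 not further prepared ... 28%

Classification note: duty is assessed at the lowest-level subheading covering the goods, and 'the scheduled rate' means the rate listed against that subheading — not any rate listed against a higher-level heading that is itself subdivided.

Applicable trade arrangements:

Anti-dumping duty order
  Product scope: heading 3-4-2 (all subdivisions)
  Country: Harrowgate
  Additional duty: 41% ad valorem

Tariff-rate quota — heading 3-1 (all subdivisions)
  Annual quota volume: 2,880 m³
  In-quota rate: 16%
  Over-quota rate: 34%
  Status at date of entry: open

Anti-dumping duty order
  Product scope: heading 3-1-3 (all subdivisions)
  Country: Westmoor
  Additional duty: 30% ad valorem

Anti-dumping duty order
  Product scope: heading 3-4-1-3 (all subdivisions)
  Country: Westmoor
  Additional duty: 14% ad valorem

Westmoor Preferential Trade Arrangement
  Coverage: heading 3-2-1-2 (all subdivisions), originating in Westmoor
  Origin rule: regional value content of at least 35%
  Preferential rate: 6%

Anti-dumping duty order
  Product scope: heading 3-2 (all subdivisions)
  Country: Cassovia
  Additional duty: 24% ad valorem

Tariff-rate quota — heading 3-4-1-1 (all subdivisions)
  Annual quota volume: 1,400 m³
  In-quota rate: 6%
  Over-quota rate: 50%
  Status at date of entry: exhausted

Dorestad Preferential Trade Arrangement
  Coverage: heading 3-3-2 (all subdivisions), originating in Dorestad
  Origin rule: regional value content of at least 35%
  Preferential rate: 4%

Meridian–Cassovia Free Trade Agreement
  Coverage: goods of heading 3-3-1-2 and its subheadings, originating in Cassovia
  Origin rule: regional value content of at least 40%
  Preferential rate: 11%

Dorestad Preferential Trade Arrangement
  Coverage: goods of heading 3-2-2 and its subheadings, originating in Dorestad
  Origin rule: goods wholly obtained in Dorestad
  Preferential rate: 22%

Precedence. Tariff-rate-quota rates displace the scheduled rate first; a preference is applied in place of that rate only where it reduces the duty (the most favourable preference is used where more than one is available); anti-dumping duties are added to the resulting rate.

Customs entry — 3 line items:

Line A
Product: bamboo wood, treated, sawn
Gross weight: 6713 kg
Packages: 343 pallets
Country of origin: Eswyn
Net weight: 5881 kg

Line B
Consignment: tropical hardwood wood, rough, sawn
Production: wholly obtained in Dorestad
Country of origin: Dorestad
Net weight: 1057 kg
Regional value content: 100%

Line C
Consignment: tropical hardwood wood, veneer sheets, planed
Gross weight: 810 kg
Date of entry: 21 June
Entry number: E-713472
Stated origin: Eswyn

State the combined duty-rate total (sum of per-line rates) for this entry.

Line A: bamboo → 3-1; sawn → 3-1-2; treated → 3-1-2-2. Scheduled 9%. quota on 3-1 open → in-quota 16%. → 16%.
Line B: tropical hardwood → 3-2; sawn → 3-2-2; rough → 3-2-2-2. Scheduled 38%. Dorestad agreement on 3-3-2: 3-2-2-2 not covered; Dorestad agreement on 3-2-2: wholly obtained → 22% available; preferential 22%. → 22%.
Line C: tropical hardwood → 3-2; veneer sheets → 3-2-1; planed → 3-2-1-1. Scheduled 30%. No special measure applies. → 30%.
Sum: 16% + 22% + 30% = 68%.

68%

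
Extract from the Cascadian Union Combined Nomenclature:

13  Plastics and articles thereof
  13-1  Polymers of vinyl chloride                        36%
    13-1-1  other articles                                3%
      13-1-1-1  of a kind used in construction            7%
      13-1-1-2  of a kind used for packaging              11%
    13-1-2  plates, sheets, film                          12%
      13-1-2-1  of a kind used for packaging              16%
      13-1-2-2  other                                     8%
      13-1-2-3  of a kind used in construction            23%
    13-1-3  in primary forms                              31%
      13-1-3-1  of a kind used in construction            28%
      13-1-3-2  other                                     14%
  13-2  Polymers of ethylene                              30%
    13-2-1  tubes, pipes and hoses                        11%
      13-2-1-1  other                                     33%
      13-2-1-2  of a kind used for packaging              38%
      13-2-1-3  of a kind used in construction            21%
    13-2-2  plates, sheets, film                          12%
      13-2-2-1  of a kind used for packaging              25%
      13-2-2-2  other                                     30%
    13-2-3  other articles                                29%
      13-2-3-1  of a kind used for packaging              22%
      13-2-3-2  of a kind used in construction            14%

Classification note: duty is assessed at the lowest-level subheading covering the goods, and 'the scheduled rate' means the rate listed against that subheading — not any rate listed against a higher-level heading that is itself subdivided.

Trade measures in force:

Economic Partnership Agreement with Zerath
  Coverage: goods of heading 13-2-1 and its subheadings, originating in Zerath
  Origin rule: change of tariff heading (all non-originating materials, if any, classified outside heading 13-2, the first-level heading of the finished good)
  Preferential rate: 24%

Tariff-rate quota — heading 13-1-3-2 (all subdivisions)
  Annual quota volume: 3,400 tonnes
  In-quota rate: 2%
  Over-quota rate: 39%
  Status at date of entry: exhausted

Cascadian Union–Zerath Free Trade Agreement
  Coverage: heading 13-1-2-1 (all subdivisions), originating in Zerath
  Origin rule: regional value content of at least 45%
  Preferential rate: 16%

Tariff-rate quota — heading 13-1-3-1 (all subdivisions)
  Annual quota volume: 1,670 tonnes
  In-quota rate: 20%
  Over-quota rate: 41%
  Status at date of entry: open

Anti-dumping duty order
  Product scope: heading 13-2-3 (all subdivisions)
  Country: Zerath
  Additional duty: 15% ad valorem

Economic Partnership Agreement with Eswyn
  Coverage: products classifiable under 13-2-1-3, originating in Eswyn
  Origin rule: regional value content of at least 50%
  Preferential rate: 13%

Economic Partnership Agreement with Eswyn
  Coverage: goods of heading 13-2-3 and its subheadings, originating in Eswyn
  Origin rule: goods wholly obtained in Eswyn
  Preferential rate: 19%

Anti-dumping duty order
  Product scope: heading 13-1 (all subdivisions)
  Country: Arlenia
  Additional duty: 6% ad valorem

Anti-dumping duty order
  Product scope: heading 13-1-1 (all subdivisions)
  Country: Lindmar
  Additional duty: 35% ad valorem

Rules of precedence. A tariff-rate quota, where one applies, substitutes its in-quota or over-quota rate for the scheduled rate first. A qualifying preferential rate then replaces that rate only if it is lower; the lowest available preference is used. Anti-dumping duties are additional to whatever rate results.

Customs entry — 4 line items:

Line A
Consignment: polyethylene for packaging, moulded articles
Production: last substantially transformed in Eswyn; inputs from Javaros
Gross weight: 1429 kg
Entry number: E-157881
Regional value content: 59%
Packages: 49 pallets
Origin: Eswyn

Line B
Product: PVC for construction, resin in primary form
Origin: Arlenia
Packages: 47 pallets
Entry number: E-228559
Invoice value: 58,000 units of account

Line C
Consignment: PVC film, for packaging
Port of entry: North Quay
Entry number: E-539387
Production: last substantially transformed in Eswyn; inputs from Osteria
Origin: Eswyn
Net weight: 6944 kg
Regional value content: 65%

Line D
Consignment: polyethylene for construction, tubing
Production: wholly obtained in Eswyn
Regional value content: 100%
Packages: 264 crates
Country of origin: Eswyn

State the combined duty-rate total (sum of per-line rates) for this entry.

77%

Line A: polyethylene → 13-2; moulded articles → 13-2-3; for packaging → 13-2-3-1. Scheduled 22%. Eswyn agreement on 13-2-1-3: 13-2-3-1 not covered; Eswyn agreement on 13-2-3: not wholly obtained. → 22%.
Line B: PVC → 13-1; resin in primary form → 13-1-3; for construction → 13-1-3-1. Scheduled 28%. quota on 13-1-3-1 open → in-quota 20%; anti-dumping (Arlenia, 13-1): +6%; total 20% + 6% = 26%. → 26%.
Line C: PVC → 13-1; film → 13-1-2; for packaging → 13-1-2-1. Scheduled 16%. Eswyn agreement on 13-2-1-3: 13-1-2-1 not covered; Eswyn agreement on 13-2-3: 13-1-2-1 not covered. → 16%.
Line D: polyethylene → 13-2; tubing → 13-2-1; for construction → 13-2-1-3. Scheduled 21%. Eswyn agreement on 13-2-1-3: RVC ≥ 50% → 13% available; Eswyn agreement on 13-2-3: 13-2-1-3 not covered; preferential 13%. → 13%.
Sum: 22% + 26% + 16% + 13% = 77%.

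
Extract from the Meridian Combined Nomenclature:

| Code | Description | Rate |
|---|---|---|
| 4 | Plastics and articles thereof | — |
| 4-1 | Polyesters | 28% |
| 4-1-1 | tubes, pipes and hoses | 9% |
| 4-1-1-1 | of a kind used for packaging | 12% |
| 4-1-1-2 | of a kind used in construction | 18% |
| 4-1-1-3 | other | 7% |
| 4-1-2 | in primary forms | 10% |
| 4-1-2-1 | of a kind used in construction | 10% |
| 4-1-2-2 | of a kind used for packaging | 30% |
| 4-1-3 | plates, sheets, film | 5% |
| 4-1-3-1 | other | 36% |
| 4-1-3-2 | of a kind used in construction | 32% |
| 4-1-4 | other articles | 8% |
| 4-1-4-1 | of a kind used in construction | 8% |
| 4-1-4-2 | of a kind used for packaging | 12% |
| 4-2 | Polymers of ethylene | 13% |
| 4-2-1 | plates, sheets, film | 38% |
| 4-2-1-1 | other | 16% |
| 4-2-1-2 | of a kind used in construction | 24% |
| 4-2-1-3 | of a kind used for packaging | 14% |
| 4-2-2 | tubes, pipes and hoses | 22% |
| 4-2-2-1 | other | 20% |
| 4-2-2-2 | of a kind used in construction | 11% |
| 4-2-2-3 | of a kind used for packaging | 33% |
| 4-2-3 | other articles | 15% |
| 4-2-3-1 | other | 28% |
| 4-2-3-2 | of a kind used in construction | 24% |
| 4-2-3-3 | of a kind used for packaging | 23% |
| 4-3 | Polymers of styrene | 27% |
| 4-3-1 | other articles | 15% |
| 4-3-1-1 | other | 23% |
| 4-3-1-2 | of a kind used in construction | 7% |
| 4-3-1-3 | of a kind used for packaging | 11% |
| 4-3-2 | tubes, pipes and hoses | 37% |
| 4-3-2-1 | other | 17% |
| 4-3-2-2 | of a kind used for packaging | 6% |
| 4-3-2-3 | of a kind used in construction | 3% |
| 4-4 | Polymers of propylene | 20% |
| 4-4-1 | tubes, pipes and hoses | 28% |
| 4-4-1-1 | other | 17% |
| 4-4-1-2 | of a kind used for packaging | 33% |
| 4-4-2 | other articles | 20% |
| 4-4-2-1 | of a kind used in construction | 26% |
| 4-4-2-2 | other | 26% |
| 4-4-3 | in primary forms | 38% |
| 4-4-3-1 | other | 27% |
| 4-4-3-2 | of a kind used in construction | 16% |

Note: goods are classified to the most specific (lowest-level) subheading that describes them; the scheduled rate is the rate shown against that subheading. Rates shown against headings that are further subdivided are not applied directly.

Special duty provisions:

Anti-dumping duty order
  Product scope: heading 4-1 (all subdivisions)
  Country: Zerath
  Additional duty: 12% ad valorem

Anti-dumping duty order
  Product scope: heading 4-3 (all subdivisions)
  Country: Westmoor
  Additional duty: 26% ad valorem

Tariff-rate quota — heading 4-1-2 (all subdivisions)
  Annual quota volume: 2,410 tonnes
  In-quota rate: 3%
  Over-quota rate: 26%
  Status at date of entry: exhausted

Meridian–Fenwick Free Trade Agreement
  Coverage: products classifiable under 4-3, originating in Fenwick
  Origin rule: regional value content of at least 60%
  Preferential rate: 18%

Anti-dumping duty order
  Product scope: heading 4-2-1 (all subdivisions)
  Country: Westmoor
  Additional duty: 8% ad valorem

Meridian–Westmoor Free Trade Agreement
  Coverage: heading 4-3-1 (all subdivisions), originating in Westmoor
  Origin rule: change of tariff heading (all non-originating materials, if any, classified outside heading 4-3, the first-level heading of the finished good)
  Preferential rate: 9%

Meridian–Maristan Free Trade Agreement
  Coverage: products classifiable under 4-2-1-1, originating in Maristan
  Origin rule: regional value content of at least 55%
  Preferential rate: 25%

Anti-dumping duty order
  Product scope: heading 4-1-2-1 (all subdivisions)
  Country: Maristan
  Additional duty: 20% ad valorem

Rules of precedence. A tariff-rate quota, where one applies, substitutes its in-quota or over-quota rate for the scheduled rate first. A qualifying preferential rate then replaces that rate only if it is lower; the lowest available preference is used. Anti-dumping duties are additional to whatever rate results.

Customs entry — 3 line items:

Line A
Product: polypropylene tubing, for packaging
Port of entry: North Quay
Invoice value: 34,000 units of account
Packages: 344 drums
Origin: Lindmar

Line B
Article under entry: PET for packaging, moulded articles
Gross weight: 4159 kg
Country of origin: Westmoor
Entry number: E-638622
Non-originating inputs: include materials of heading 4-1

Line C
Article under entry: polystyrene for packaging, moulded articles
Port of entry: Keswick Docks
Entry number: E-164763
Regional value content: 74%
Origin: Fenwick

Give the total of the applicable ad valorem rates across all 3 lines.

Line A: polypropylene → 4-4; tubing → 4-4-1; for packaging → 4-4-1-2. Scheduled 33%. No special measure applies. → 33%.
Line B: PET → 4-1; moulded articles → 4-1-4; for packaging → 4-1-4-2. Scheduled 12%. Westmoor agreement on 4-3-1: 4-1-4-2 not covered. → 12%.
Line C: polystyrene → 4-3; moulded articles → 4-3-1; for packaging → 4-3-1-3. Scheduled 11%. Fenwick agreement on 4-3: RVC ≥ 60% → 18% available; preference 18% not lower than 11% → no reduction. → 11%.
Sum: 33% + 12% + 11% = 56%.

56%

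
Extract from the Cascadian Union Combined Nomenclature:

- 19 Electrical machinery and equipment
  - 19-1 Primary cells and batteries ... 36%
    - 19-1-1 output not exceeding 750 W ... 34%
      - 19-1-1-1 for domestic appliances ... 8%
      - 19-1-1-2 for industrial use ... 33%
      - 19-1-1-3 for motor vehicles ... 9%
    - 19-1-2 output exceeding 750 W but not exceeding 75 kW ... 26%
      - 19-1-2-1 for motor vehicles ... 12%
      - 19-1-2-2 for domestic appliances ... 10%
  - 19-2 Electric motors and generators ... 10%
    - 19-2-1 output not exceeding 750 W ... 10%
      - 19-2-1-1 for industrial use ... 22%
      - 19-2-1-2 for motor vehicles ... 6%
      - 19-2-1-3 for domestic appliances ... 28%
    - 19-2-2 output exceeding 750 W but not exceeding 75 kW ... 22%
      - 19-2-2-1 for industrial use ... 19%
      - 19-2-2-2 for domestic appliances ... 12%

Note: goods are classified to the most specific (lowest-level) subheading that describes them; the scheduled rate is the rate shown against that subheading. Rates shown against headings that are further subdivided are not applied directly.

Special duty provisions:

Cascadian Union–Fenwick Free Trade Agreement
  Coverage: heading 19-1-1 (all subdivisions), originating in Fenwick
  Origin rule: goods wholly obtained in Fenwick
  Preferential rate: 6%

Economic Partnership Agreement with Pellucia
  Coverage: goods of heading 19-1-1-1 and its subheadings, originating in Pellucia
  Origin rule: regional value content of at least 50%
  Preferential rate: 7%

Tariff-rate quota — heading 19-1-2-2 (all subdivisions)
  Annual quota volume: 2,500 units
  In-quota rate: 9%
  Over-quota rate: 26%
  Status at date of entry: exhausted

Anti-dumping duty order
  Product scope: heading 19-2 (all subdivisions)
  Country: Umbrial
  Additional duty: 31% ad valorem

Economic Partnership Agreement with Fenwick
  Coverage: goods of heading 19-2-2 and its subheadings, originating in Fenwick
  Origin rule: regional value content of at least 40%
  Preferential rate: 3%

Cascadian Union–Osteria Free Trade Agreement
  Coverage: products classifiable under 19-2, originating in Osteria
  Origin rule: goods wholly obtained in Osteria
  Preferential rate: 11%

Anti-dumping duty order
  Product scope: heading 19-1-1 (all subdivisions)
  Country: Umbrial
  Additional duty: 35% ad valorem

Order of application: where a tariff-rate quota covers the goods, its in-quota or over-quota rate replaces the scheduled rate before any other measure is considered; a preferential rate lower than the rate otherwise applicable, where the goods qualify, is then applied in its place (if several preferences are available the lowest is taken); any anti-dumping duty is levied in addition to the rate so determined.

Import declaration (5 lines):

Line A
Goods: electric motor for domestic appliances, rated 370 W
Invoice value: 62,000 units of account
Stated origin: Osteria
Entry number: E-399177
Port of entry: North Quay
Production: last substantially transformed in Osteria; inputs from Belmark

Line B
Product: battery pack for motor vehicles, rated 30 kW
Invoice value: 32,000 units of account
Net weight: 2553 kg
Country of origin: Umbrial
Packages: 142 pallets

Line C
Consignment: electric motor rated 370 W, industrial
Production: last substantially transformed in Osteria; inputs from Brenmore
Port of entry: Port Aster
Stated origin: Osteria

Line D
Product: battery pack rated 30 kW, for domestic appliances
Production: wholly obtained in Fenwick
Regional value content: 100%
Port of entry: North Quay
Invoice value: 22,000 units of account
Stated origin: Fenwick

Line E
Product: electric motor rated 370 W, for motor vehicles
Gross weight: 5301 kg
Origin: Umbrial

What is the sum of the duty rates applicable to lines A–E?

125%

Line A: electric motor → 19-2; rated 370 W → 19-2-1; for domestic appliances → 19-2-1-3. Scheduled 28%. Osteria agreement on 19-2: not wholly obtained. → 28%.
Line B: battery pack → 19-1; rated 30 kW → 19-1-2; for motor vehicles → 19-1-2-1. Scheduled 12%. No special measure applies. → 12%.
Line C: electric motor → 19-2; rated 370 W → 19-2-1; industrial → 19-2-1-1. Scheduled 22%. Osteria agreement on 19-2: not wholly obtained. → 22%.
Line D: battery pack → 19-1; rated 30 kW → 19-1-2; for domestic appliances → 19-1-2-2. Scheduled 10%. quota on 19-1-2-2 exhausted → over-quota 26%; Fenwick agreement on 19-1-1: 19-1-2-2 not covered; Fenwick agreement on 19-2-2: 19-1-2-2 not covered. → 26%.
Line E: electric motor → 19-2; rated 370 W → 19-2-1; for motor vehicles → 19-2-1-2. Scheduled 6%. anti-dumping (Umbrial, 19-2): +31%; total 6% + 31% = 37%. → 37%.
Sum: 28% + 12% + 22% + 26% + 37% = 125%.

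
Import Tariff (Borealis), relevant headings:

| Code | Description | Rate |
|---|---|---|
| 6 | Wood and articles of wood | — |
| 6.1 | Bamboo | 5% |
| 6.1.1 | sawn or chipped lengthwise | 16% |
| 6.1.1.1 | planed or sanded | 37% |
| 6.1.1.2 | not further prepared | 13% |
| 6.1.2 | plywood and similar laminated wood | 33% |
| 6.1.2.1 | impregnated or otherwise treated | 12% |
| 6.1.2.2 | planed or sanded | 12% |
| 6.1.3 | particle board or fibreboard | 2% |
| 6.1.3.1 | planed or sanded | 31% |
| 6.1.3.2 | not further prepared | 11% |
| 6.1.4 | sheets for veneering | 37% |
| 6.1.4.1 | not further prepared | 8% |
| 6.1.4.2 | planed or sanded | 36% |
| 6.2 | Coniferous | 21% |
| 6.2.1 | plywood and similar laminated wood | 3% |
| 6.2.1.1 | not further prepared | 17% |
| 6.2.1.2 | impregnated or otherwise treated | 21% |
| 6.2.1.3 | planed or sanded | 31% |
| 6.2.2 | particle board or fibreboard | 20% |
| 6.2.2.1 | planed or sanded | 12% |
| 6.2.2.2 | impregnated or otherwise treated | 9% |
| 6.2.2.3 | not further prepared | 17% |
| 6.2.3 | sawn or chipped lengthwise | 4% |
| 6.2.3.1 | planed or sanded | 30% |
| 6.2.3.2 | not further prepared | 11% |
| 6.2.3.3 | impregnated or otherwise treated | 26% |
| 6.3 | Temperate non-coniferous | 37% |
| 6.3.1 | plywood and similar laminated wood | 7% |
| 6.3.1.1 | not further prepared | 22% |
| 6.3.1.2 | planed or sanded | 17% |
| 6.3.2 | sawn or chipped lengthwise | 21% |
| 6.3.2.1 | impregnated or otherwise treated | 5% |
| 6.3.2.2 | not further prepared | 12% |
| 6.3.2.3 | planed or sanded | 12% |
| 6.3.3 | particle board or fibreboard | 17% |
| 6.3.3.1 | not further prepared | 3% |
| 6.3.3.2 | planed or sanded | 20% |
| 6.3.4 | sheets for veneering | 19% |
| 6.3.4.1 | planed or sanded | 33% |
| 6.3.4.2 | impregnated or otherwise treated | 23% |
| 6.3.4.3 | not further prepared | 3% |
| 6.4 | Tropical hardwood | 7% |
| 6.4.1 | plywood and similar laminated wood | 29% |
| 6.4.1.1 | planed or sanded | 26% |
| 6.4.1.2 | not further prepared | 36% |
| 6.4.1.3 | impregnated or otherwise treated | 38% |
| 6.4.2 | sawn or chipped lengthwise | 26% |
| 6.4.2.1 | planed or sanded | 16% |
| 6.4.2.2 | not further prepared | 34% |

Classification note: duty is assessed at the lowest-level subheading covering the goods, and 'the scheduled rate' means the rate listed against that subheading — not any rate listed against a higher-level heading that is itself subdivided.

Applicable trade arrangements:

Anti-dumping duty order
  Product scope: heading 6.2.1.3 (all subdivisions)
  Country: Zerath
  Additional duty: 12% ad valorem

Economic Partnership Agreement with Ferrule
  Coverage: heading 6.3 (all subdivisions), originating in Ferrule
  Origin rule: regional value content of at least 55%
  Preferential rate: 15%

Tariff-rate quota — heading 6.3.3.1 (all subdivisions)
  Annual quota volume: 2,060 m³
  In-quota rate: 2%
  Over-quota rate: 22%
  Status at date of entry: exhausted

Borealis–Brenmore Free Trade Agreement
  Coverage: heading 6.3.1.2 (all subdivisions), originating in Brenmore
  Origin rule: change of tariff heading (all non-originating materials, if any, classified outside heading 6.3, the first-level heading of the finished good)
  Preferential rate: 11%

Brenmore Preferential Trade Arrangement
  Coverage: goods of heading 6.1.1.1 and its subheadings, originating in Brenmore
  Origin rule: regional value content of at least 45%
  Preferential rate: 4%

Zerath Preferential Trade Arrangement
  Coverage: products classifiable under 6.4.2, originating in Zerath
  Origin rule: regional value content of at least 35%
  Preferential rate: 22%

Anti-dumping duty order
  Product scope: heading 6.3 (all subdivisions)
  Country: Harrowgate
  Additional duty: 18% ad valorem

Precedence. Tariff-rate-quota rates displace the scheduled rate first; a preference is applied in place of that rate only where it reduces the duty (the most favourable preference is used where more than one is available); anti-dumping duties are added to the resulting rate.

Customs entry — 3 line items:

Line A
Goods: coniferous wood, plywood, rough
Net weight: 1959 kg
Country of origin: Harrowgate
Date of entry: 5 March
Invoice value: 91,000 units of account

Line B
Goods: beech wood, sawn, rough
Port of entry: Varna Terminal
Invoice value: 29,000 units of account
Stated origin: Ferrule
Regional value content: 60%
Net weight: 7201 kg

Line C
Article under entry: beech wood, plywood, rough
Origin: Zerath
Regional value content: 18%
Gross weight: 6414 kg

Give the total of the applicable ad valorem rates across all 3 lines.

51%

Line A: coniferous → 6.2; plywood → 6.2.1; rough → 6.2.1.1. Scheduled 17%. No special measure applies. → 17%.
Line B: beech → 6.3; sawn → 6.3.2; rough → 6.3.2.2. Scheduled 12%. Ferrule agreement on 6.3: RVC ≥ 55% → 15% available; preference 15% not lower than 12% → no reduction. → 12%.
Line C: beech → 6.3; plywood → 6.3.1; rough → 6.3.1.1. Scheduled 22%. Zerath agreement on 6.4.2: 6.3.1.1 not covered. → 22%.
Sum: 17% + 12% + 22% = 51%.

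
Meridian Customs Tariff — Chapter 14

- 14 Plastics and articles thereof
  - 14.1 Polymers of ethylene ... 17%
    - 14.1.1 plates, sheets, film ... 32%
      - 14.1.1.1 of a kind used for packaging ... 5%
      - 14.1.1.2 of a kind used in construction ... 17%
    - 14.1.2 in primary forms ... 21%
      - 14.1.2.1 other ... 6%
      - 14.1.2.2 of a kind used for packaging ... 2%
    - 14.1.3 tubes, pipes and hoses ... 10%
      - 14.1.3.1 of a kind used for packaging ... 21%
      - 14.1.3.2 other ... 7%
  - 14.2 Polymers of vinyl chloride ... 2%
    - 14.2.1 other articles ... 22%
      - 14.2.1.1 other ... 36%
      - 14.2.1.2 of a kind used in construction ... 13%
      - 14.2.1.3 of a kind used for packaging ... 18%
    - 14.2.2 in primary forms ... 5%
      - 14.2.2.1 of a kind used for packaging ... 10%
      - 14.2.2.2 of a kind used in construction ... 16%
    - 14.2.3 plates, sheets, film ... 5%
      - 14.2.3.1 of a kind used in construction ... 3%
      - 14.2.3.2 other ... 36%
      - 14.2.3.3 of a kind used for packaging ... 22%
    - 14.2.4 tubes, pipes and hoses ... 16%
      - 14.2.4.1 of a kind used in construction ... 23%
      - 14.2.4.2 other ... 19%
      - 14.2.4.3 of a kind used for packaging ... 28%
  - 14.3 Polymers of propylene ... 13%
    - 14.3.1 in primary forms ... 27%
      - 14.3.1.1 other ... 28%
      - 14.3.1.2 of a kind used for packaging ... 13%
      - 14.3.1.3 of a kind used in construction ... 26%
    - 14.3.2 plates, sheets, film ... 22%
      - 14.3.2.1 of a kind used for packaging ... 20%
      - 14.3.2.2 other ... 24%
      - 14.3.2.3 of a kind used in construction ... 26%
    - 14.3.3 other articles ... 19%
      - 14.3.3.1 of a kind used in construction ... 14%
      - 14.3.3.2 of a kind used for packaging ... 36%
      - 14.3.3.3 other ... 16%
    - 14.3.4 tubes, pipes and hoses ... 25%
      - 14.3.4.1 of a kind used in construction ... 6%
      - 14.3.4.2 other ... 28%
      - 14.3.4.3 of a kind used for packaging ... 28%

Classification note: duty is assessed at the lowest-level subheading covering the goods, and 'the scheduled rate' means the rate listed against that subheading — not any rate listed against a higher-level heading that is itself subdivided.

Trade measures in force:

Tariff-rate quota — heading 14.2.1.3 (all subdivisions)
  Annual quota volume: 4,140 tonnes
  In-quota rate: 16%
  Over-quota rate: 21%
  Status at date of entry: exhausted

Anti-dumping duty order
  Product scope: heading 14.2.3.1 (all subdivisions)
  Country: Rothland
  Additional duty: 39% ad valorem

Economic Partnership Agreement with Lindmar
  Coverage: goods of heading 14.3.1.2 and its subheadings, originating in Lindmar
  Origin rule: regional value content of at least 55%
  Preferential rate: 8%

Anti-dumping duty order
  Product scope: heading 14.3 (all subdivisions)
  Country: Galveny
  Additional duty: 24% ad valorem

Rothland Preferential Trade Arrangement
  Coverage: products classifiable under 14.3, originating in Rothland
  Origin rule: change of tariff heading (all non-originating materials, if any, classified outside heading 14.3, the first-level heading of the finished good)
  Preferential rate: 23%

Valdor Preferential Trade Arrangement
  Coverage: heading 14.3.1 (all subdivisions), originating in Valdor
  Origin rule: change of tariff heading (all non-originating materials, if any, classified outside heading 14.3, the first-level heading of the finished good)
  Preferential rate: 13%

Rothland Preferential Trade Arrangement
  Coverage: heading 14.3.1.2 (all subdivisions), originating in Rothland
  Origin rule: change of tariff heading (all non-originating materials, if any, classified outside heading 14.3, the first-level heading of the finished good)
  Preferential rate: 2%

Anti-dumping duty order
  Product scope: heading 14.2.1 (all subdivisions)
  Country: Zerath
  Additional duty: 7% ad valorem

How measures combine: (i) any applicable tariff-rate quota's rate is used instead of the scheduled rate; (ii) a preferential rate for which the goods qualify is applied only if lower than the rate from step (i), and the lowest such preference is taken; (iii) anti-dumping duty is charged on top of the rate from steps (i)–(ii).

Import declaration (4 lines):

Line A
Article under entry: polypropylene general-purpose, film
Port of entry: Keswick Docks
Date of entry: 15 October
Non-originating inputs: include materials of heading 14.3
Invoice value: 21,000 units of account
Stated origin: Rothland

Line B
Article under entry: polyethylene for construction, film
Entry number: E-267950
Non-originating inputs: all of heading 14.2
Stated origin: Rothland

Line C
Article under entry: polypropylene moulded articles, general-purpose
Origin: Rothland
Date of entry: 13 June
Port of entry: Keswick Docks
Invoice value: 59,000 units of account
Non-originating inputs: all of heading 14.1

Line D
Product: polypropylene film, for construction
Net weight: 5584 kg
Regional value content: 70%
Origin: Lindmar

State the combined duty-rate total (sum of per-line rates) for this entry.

83%

Line A: polypropylene → 14.3; film → 14.3.2; general-purpose → 14.3.2.2. Scheduled 24%. Rothland agreement on 14.3: CTH not met; Rothland agreement on 14.3.1.2: 14.3.2.2 not covered. → 24%.
Line B: polyethylene → 14.1; film → 14.1.1; for construction → 14.1.1.2. Scheduled 17%. Rothland agreement on 14.3: 14.1.1.2 not covered; Rothland agreement on 14.3.1.2: 14.1.1.2 not covered. → 17%.
Line C: polypropylene → 14.3; moulded articles → 14.3.3; general-purpose → 14.3.3.3. Scheduled 16%. Rothland agreement on 14.3: CTH met → 23% available; Rothland agreement on 14.3.1.2: 14.3.3.3 not covered; preference 23% not lower than 16% → no reduction. → 16%.
Line D: polypropylene → 14.3; film → 14.3.2; for construction → 14.3.2.3. Scheduled 26%. Lindmar agreement on 14.3.1.2: 14.3.2.3 not covered. → 26%.
Sum: 24% + 17% + 16% + 26% = 83%.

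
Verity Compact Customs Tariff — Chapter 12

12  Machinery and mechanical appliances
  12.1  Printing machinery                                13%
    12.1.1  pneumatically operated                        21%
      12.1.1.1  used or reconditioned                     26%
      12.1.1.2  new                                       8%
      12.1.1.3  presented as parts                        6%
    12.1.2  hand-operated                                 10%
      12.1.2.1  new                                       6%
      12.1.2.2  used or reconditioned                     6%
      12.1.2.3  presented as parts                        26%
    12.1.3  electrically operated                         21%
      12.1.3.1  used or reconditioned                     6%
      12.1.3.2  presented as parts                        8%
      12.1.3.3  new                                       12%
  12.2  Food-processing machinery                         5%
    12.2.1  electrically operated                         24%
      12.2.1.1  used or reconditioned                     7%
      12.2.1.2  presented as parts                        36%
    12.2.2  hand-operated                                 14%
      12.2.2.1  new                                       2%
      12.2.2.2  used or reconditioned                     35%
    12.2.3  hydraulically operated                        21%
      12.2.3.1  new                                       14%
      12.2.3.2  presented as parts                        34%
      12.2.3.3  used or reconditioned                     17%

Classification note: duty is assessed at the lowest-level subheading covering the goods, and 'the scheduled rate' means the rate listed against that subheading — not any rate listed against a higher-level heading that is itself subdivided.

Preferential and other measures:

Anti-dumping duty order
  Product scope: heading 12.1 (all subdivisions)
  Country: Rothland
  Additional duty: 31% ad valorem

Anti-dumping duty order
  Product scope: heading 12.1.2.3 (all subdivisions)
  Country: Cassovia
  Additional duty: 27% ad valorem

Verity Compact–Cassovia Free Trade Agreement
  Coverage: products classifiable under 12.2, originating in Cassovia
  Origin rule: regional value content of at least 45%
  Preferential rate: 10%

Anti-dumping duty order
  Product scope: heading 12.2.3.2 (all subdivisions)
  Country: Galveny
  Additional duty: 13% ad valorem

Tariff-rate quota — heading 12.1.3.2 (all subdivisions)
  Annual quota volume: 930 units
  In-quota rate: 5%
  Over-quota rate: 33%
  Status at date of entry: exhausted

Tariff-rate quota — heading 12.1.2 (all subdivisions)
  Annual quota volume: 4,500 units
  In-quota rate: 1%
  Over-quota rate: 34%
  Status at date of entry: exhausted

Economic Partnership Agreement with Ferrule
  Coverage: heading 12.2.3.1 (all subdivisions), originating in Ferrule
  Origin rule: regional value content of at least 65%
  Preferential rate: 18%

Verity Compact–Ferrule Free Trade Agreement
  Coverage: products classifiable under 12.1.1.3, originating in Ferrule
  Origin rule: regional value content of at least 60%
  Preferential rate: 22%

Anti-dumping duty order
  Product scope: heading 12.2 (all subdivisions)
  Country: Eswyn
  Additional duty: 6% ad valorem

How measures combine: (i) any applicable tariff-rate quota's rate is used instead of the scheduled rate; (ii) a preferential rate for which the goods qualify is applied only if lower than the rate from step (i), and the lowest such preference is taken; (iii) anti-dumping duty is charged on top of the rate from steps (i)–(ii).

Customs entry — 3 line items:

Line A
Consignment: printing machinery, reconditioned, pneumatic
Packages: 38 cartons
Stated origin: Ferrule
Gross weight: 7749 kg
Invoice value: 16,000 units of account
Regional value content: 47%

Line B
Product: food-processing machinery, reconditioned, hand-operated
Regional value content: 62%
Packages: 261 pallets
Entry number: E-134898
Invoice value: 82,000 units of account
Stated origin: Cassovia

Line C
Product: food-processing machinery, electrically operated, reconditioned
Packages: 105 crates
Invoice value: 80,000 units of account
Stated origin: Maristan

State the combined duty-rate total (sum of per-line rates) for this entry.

43%

Line A: printing → 12.1; pneumatic → 12.1.1; reconditioned → 12.1.1.1. Scheduled 26%. Ferrule agreement on 12.2.3.1: 12.1.1.1 not covered; Ferrule agreement on 12.1.1.3: 12.1.1.1 not covered. → 26%.
Line B: food-processing → 12.2; hand-operated → 12.2.2; reconditioned → 12.2.2.2. Scheduled 35%. Cassovia agreement on 12.2: RVC ≥ 45% → 10% available; preferential 10%. → 10%.
Line C: food-processing → 12.2; electrically operated → 12.2.1; reconditioned → 12.2.1.1. Scheduled 7%. No special measure applies. → 7%.
Sum: 26% + 10% + 7% = 43%.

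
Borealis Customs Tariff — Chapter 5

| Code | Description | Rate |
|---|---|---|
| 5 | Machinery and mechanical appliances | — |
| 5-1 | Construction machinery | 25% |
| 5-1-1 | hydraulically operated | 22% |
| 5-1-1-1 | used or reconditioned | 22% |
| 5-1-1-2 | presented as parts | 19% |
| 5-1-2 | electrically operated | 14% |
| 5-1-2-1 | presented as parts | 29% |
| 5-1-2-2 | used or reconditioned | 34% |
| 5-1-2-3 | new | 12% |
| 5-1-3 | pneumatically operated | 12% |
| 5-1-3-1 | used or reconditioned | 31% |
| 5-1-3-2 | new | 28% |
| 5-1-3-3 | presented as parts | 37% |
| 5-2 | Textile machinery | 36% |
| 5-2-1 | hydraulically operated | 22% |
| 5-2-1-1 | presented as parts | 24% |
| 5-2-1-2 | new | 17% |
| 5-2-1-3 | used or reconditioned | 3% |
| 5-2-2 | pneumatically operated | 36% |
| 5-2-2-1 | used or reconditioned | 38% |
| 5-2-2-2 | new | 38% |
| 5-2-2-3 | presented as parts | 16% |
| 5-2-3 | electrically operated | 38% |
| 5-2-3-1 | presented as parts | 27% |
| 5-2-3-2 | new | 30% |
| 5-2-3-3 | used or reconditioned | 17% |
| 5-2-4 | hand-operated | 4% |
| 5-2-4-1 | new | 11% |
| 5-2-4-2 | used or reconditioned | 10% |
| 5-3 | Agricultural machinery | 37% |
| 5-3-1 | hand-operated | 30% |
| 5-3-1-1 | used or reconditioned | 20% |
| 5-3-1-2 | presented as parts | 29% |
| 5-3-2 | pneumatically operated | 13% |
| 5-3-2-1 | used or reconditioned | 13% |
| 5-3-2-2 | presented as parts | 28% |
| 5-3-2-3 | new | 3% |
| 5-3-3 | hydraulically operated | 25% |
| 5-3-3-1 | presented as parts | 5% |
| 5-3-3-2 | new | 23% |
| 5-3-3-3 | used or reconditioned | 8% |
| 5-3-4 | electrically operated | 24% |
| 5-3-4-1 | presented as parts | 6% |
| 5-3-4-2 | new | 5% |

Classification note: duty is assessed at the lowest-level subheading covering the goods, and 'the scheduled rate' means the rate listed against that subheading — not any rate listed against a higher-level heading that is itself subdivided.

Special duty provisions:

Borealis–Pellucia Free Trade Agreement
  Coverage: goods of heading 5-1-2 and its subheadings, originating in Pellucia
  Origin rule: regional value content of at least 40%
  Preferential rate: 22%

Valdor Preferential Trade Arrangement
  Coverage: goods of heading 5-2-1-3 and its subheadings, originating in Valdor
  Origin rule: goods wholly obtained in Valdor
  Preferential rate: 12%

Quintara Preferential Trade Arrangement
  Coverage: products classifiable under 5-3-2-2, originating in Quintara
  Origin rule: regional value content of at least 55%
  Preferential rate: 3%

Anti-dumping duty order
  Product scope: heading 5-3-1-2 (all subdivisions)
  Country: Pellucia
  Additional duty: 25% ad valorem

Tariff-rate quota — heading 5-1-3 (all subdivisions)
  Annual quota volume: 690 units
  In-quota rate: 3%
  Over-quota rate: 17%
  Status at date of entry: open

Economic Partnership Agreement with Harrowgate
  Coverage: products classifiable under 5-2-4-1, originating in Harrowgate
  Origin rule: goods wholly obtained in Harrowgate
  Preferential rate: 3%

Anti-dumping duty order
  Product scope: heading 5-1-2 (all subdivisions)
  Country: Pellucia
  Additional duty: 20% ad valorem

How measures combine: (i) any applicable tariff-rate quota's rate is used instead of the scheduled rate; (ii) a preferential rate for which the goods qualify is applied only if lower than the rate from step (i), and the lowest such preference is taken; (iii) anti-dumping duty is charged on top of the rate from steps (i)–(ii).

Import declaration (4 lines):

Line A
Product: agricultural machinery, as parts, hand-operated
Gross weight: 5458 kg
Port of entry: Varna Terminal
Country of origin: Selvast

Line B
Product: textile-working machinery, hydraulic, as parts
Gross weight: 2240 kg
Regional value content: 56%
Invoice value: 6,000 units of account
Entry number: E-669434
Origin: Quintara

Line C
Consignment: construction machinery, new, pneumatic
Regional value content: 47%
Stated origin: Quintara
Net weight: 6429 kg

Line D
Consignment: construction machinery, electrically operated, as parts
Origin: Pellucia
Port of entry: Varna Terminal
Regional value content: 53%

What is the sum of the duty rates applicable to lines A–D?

Line A: agricultural → 5-3; hand-operated → 5-3-1; as parts → 5-3-1-2. Scheduled 29%. No special measure applies. → 29%.
Line B: textile-working → 5-2; hydraulic → 5-2-1; as parts → 5-2-1-1. Scheduled 24%. Quintara agreement on 5-3-2-2: 5-2-1-1 not covered. → 24%.
Line C: construction → 5-1; pneumatic → 5-1-3; new → 5-1-3-2. Scheduled 28%. quota on 5-1-3 open → in-quota 3%; Quintara agreement on 5-3-2-2: 5-1-3-2 not covered. → 3%.
Line D: construction → 5-1; electrically operated → 5-1-2; as parts → 5-1-2-1. Scheduled 29%. Pellucia agreement on 5-1-2: RVC ≥ 40% → 22% available; preferential 22%; anti-dumping (Pellucia, 5-1-2): +20%; total 22% + 20% = 42%. → 42%.
Sum: 29% + 24% + 3% + 42% = 98%.

98%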